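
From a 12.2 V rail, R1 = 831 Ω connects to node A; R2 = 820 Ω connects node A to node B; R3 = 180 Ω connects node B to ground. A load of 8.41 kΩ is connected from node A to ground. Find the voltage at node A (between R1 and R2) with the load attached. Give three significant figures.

Below node A the series string R2+R3 = 1000 Ω sits in parallel with the 8410 Ω load: 893.7 Ω.
V_A = 12.2 × 893.7/(831 + 893.7) = 6.32 V.

V ≈ 6.32 V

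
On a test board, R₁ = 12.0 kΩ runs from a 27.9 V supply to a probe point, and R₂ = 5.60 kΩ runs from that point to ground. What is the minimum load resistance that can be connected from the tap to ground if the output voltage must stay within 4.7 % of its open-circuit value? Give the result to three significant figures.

R_L(min) ≈ 77.4 kΩ

Output resistance R_th = R₁‖R₂ = (12.0 × 5.60)/17.60 = 3.818 kΩ.
The fractional drop is R_th/(R_th + R_L); requiring this ≤ 0.0470 gives R_L ≥ R_th(1/0.0470 − 1) = 3.818 × 20.28 = 77.4 kΩ.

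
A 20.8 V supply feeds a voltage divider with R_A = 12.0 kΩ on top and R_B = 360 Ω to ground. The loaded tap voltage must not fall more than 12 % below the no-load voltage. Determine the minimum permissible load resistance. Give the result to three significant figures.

R_L(min) ≈ 2.56 kΩ

Output resistance R_th = R_A‖R_B = (12000 × 360)/12360 = 349.5 Ω.
The fractional drop is R_th/(R_th + R_L); requiring this ≤ 0.120 gives R_L ≥ R_th(1/0.120 − 1) = 349.5 × 7.333 = 2.56 kΩ.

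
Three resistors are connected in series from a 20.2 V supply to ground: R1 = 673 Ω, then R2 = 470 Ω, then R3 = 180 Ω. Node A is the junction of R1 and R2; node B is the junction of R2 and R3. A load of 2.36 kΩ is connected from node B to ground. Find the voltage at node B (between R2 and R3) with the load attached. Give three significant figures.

V ≈ 2.58 V

At node B, R3 is in parallel with the load: R3‖R_L = 167.2 Ω.
Below node A the resistance is R2 + (R3‖R_L) = 637.2 Ω, so V_A = 20.2 × 637.2/1310 = 9.824 V.
Then V_B = V_A × (R3‖R_L)/(R2 + R3‖R_L) = 9.824 × 167.2/637.2 = 2.58 V.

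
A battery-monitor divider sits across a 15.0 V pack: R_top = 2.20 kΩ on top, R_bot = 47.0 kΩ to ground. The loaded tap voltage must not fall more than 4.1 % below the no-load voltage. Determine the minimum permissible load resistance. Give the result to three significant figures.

R_L(min) ≈ 49.2 kΩ

Output resistance R_th = R_top‖R_bot = (2.20 × 47.0)/49.20 = 2.102 kΩ.
The fractional drop is R_th/(R_th + R_L); requiring this ≤ 0.0410 gives R_L ≥ R_th(1/0.0410 − 1) = 2.102 × 23.39 = 49.2 kΩ.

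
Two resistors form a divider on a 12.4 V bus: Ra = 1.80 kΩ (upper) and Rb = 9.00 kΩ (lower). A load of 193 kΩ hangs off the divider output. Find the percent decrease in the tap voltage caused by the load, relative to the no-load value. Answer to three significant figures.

The divider's output (Thévenin) resistance is Ra‖Rb = 1.500 kΩ.
Fractional drop under load = R_th/(R_th + R_L) = 1.500 / (1.500 + 193) = 0.007712.
So the output falls by 0.771 %.

0.771 %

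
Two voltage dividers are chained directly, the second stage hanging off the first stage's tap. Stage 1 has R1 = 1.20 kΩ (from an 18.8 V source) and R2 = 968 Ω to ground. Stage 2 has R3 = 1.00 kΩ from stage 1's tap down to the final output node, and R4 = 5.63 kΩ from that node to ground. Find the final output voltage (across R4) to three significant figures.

V_out ≈ 6.60 V

Stage 2 presents R3+R4 = 6630 Ω as a load on stage 1's tap.
Stage 1's lower leg becomes R2‖(R3+R4) = 844.7 Ω, so V_mid = 18.8 × 844.7/2045 = 7.766 V.
Stage 2 is itself unloaded: V_out = V_mid × R4/(R3+R4) = 7.766 × 5630/6630 = 6.60 V.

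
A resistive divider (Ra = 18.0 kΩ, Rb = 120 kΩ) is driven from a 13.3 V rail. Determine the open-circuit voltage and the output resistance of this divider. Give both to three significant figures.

V_th is the open-circuit tap voltage: 13.3 × 120/(18.0 + 120) = 11.6 V.
With the supply zeroed, Ra and Rb appear in parallel from the tap: R_th = Ra‖Rb = (18.0 × 120)/138.0 = 15.7 kΩ.

V_th = 11.6 V, R_th = 15.7 kΩ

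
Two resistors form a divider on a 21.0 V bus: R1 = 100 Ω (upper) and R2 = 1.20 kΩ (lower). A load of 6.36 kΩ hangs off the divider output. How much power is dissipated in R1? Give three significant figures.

Total resistance from the source is R1 + (R2‖R_L) = 1110 Ω, so I = 21.0/1110 Ω = 18.93 mA.
P = I²·R1 = (18.93 mA)² × 100 Ω = 35.8 mW.

P ≈ 35.8 mW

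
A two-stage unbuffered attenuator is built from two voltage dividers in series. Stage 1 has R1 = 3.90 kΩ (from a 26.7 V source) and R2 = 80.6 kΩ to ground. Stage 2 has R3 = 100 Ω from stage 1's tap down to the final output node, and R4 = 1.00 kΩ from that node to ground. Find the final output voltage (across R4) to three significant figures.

V_out ≈ 5.28 V

Stage 2 presents R3+R4 = 1100 Ω as a load on stage 1's tap.
Stage 1's lower leg becomes R2‖(R3+R4) = 1085 Ω, so V_mid = 26.7 × 1085/4985 = 5.812 V.
Stage 2 is itself unloaded: V_out = V_mid × R4/(R3+R4) = 5.812 × 1000/1100 = 5.28 V.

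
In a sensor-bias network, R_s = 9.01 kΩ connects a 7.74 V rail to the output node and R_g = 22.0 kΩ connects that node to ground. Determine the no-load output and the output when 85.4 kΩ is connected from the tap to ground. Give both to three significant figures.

Unloaded: 5.49 V; loaded: 5.11 V

Open-circuit: V = 7.74 × 22.0/(9.01 + 22.0) = 5.49 V.
With the load, R_g becomes R_g‖R_L = 17.49 kΩ, so V = 7.74 × 17.49/26.50 = 5.11 V.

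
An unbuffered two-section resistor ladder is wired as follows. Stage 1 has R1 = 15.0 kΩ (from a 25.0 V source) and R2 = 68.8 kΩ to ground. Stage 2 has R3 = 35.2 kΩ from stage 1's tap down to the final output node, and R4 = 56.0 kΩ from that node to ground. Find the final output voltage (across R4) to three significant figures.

Stage 2 presents R3+R4 = 91.20 kΩ as a load on stage 1's tap.
Stage 1's lower leg becomes R2‖(R3+R4) = 39.22 kΩ, so V_mid = 25.0 × 39.22/54.22 = 18.08 V.
Stage 2 is itself unloaded: V_out = V_mid × R4/(R3+R4) = 18.08 × 56.0/91.20 = 11.1 V.

V_out ≈ 11.1 V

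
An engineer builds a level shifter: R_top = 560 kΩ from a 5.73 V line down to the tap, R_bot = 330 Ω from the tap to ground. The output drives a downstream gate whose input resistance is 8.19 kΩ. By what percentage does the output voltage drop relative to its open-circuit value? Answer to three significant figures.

The divider's output (Thévenin) resistance is R_top‖R_bot = 329.8 Ω.
Fractional drop under load = R_th/(R_th + R_L) = 329.8 / (329.8 + 8190) = 0.03871.
So the output falls by 3.87 %.

3.87 %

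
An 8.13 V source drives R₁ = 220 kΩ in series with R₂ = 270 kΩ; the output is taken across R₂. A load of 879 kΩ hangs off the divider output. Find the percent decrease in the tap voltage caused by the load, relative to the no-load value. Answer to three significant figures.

12.1 %

Unloaded V = 8.13 × 270/490.0 = 4.4798 V.
Loaded: R₂‖R_L = 206.6 kΩ, giving V = 8.13 × 206.6/426.6 = 3.9369 V.
Drop = (4.4798 − 3.9369) / 4.4798 = 12.1 %.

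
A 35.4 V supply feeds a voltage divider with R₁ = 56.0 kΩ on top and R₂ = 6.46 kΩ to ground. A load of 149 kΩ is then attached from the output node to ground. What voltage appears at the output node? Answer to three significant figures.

V_out ≈ 3.52 V

The load sits in parallel with R₂: R₂‖R_L = (6.46 × 149) / (6.46 + 149) = 6.192 kΩ.
V_out = 35.4 × 6.192 / (56.0 + 6.192) = 35.4 × 6.192/62.19 = 3.52 V.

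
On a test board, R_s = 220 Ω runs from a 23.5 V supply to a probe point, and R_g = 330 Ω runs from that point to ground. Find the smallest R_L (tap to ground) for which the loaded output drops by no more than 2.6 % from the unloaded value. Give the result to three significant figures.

Output resistance R_th = R_s‖R_g = (220 × 330)/550.0 = 132.0 Ω.
The fractional drop is R_th/(R_th + R_L); requiring this ≤ 0.0260 gives R_L ≥ R_th(1/0.0260 − 1) = 132.0 × 37.46 = 4.94 kΩ.

R_L(min) ≈ 4.94 kΩ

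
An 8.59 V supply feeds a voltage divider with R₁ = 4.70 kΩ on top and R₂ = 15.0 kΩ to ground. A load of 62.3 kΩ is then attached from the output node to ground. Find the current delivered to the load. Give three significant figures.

I_L ≈ 0.0993 mA

R₂‖R_L = 12.09 kΩ; V_out = 8.59 × 12.09/16.79 = 6.185 V.
I_L = V_out / R_L = 6.185 / 62.3 kΩ = 0.0993 mA.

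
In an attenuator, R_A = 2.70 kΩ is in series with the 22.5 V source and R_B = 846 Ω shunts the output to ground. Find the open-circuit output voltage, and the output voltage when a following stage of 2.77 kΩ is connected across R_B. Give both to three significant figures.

Open-circuit: V = 22.5 × 846/(2700 + 846) = 5.37 V.
With the load, R_B becomes R_B‖R_L = 648.1 Ω, so V = 22.5 × 648.1/3348 = 4.36 V.

Unloaded: 5.37 V; loaded: 4.36 V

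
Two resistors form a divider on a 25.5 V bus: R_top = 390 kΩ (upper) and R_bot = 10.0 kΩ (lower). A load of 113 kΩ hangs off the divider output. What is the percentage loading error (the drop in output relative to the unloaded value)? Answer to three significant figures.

The divider's output (Thévenin) resistance is R_top‖R_bot = 9.750 kΩ.
Fractional drop under load = R_th/(R_th + R_L) = 9.750 / (9.750 + 113) = 0.07943.
So the output falls by 7.94 %.

7.94 %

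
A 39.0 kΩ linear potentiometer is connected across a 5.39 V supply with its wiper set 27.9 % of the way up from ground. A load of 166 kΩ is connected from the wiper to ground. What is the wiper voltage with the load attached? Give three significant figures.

V ≈ 1.44 V

The wiper splits the pot into (1−α)R = 28.12 kΩ above and αR = 10.88 kΩ below.
Lower section ‖ load = 10.21 kΩ.
V_wiper = 5.39 × 10.21/(28.12 + 10.21) = 1.44 V.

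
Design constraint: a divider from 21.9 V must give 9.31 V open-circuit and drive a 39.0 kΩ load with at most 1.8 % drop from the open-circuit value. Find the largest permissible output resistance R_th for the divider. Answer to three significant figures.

R_th ≤ 715 Ω

Loading drop = R_th/(R_th + R_L) ≤ 0.0180, so R_th ≤ R_L · ε/(1−ε) = 39.0 kΩ × 0.0180/0.9820 = 715 Ω.
(Any R1, R2 with R2/(R1+R2) = 0.425 and R1‖R2 ≤ 715 Ω will meet the spec.)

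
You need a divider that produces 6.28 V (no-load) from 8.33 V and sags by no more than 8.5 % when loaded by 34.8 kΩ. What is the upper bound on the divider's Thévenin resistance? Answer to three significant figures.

R_th ≤ 3.23 kΩ

Loading drop = R_th/(R_th + R_L) ≤ 0.0850, so R_th ≤ R_L · ε/(1−ε) = 34.8 kΩ × 0.0850/0.9150 = 3.23 kΩ.
(Any R1, R2 with R2/(R1+R2) = 0.754 and R1‖R2 ≤ 3.23 kΩ will meet the spec.)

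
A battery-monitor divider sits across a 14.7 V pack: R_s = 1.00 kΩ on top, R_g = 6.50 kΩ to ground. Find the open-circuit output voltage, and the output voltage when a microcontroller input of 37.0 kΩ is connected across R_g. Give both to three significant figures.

Open-circuit: V = 14.7 × 6.50/(1.00 + 6.50) = 12.7 V.
With the load, R_g becomes R_g‖R_L = 5.529 kΩ, so V = 14.7 × 5.529/6.529 = 12.4 V.

Unloaded: 12.7 V; loaded: 12.4 V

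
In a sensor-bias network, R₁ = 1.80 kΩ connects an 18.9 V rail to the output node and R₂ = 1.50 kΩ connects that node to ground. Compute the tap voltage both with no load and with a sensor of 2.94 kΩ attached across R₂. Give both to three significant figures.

Unloaded: 8.59 V; loaded: 6.72 V

Open-circuit: V = 18.9 × 1.50/(1.80 + 1.50) = 8.59 V.
With the load, R₂ becomes R₂‖R_L = 0.9932 kΩ, so V = 18.9 × 0.9932/2.793 = 6.72 V.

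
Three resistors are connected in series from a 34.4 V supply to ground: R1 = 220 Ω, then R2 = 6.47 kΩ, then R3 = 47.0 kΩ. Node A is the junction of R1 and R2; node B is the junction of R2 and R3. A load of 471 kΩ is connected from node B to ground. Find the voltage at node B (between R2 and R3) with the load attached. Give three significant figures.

At node B, R3 is in parallel with the load: R3‖R_L = 42740 Ω.
Below node A the resistance is R2 + (R3‖R_L) = 49210 Ω, so V_A = 34.4 × 49210/49430 = 34.25 V.
Then V_B = V_A × (R3‖R_L)/(R2 + R3‖R_L) = 34.25 × 42740/49210 = 29.7 V.

V ≈ 29.7 V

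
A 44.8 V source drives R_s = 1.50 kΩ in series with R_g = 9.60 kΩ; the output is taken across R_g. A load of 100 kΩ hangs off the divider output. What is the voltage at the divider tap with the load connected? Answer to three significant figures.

V_out ≈ 38.2 V

The load sits in parallel with R_g: R_g‖R_L = (9.60 × 100) / (9.60 + 100) = 8.759 kΩ.
V_out = 44.8 × 8.759 / (1.50 + 8.759) = 44.8 × 8.759/10.26 = 38.2 V.
(Unloaded it would have been 38.7 V.)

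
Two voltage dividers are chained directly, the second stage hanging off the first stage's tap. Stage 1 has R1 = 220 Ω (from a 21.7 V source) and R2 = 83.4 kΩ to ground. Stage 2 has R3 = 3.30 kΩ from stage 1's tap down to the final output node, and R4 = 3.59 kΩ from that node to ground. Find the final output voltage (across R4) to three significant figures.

V_out ≈ 10.9 V

Stage 2 presents R3+R4 = 6890 Ω as a load on stage 1's tap.
Stage 1's lower leg becomes R2‖(R3+R4) = 6364 Ω, so V_mid = 21.7 × 6364/6584 = 20.97 V.
Stage 2 is itself unloaded: V_out = V_mid × R4/(R3+R4) = 20.97 × 3590/6890 = 10.9 V.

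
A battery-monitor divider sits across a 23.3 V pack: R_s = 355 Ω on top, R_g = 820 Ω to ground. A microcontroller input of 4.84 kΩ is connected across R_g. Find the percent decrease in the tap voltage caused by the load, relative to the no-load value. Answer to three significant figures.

4.87 %

The divider's output (Thévenin) resistance is R_s‖R_g = 247.7 Ω.
Fractional drop under load = R_th/(R_th + R_L) = 247.7 / (247.7 + 4840) = 0.04869.
So the output falls by 4.87 %.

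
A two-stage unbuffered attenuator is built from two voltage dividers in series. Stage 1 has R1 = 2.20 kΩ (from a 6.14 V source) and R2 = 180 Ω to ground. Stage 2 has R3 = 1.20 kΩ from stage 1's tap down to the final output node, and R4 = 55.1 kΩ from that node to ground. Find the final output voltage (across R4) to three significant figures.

Stage 2 presents R3+R4 = 56300 Ω as a load on stage 1's tap.
Stage 1's lower leg becomes R2‖(R3+R4) = 179.4 Ω, so V_mid = 6.14 × 179.4/2379 = 0.4630 V.
Stage 2 is itself unloaded: V_out = V_mid × R4/(R3+R4) = 0.4630 × 55100/56300 = 0.453 V.

V_out ≈ 0.453 V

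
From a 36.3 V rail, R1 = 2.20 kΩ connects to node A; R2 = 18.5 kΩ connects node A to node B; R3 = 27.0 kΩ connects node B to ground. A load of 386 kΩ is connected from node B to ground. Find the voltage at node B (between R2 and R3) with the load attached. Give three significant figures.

At node B, R3 is in parallel with the load: R3‖R_L = 25.23 kΩ.
Below node A the resistance is R2 + (R3‖R_L) = 43.73 kΩ, so V_A = 36.3 × 43.73/45.93 = 34.56 V.
Then V_B = V_A × (R3‖R_L)/(R2 + R3‖R_L) = 34.56 × 25.23/43.73 = 19.9 V.

V ≈ 19.9 V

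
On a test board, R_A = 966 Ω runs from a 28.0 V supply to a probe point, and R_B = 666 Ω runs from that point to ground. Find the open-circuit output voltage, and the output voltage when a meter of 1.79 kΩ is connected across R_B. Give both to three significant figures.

Open-circuit: V = 28.0 × 666/(966 + 666) = 11.4 V.
With the load, R_B becomes R_B‖R_L = 485.4 Ω, so V = 28.0 × 485.4/1451 = 9.36 V.

Unloaded: 11.4 V; loaded: 9.36 V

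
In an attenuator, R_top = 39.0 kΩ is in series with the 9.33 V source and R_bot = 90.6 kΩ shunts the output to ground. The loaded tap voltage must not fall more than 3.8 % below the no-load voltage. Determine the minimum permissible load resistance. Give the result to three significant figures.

R_L(min) ≈ 690 kΩ

Output resistance R_th = R_top‖R_bot = (39.0 × 90.6)/129.6 = 27.26 kΩ.
The fractional drop is R_th/(R_th + R_L); requiring this ≤ 0.0380 gives R_L ≥ R_th(1/0.0380 − 1) = 27.26 × 25.32 = 690 kΩ.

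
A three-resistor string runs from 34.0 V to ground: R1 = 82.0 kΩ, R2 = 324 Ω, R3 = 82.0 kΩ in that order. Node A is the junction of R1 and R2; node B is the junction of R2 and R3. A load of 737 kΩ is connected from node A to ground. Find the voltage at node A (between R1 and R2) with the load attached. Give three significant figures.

V ≈ 16.1 V

Below node A the series string R2+R3 = 82320 Ω sits in parallel with the 737000 Ω load: 74050 Ω.
V_A = 34.0 × 74050/(82000 + 74050) = 16.1 V.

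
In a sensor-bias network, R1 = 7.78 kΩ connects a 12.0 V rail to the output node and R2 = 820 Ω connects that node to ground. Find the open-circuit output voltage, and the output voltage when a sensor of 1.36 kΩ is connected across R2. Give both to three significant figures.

Unloaded: 1.14 V; loaded: 0.740 V

Open-circuit: V = 12.0 × 820/(7780 + 820) = 1.14 V.
With the load, R2 becomes R2‖R_L = 511.6 Ω, so V = 12.0 × 511.6/8292 = 0.740 V.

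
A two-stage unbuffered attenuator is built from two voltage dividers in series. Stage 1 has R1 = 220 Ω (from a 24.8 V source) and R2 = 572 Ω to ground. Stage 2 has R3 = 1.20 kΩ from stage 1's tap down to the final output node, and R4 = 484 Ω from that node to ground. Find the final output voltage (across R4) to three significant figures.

Stage 2 presents R3+R4 = 1684 Ω as a load on stage 1's tap.
Stage 1's lower leg becomes R2‖(R3+R4) = 427.0 Ω, so V_mid = 24.8 × 427.0/647.0 = 16.37 V.
Stage 2 is itself unloaded: V_out = V_mid × R4/(R3+R4) = 16.37 × 484/1684 = 4.70 V.

V_out ≈ 4.70 V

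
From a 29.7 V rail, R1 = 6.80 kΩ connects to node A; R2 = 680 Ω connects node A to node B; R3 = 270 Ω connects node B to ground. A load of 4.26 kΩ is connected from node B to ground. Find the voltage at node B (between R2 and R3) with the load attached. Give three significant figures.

At node B, R3 is in parallel with the load: R3‖R_L = 253.9 Ω.
Below node A the resistance is R2 + (R3‖R_L) = 933.9 Ω, so V_A = 29.7 × 933.9/7734 = 3.586 V.
Then V_B = V_A × (R3‖R_L)/(R2 + R3‖R_L) = 3.586 × 253.9/933.9 = 0.975 V.

V ≈ 0.975 V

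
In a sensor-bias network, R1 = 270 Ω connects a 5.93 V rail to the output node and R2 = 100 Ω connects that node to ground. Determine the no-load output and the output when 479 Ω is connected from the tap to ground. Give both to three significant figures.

Open-circuit: V = 5.93 × 100/(270 + 100) = 1.60 V.
With the load, R2 becomes R2‖R_L = 82.73 Ω, so V = 5.93 × 82.73/352.7 = 1.39 V.

Unloaded: 1.60 V; loaded: 1.39 V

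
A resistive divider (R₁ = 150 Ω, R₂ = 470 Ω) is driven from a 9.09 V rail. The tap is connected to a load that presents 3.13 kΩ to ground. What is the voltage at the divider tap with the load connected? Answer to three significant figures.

The load sits in parallel with R₂: R₂‖R_L = (470 × 3130) / (470 + 3130) = 408.6 Ω.
V_out = 9.09 × 408.6 / (150 + 408.6) = 9.09 × 408.6/558.6 = 6.65 V.

V_out ≈ 6.65 V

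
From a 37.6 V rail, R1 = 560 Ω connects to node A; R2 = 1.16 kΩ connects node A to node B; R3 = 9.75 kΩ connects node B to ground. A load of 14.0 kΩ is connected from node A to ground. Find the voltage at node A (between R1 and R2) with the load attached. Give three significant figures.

V ≈ 34.5 V

Below node A the series string R2+R3 = 10910 Ω sits in parallel with the 14000 Ω load: 6132 Ω.
V_A = 37.6 × 6132/(560 + 6132) = 34.5 V.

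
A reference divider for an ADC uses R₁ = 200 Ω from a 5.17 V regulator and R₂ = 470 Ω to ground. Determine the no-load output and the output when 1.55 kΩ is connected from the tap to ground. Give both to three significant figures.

Open-circuit: V = 5.17 × 470/(200 + 470) = 3.63 V.
With the load, R₂ becomes R₂‖R_L = 360.6 Ω, so V = 5.17 × 360.6/560.6 = 3.33 V.

Unloaded: 3.63 V; loaded: 3.33 V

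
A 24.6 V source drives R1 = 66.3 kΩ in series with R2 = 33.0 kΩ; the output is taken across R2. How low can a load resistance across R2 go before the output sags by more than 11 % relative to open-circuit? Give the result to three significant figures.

R_L(min) ≈ 178 kΩ

Output resistance R_th = R1‖R2 = (66.3 × 33.0)/99.30 = 22.03 kΩ.
The fractional drop is R_th/(R_th + R_L); requiring this ≤ 0.110 gives R_L ≥ R_th(1/0.110 − 1) = 22.03 × 8.091 = 178 kΩ.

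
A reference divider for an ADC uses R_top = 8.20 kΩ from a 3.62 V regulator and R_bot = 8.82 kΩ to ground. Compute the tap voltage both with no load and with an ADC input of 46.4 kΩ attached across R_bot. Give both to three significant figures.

Unloaded: 1.88 V; loaded: 1.72 V

Open-circuit: V = 3.62 × 8.82/(8.20 + 8.82) = 1.88 V.
With the load, R_bot becomes R_bot‖R_L = 7.411 kΩ, so V = 3.62 × 7.411/15.61 = 1.72 V.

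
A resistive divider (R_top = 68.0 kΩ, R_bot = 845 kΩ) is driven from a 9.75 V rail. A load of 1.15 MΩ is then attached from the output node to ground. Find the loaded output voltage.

V_out ≈ 8.56 V

The load sits in parallel with R_bot: R_bot‖R_L = (845 × 1150) / (845 + 1150) = 487.1 kΩ.
V_out = 9.75 × 487.1 / (68.0 + 487.1) = 9.75 × 487.1/555.1 = 8.56 V.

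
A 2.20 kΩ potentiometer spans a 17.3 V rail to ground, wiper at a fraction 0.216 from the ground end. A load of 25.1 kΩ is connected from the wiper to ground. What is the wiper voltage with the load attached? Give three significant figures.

V ≈ 3.68 V

The wiper splits the pot into (1−α)R = 1725 Ω above and αR = 475.2 Ω below.
Lower section ‖ load = 466.4 Ω.
V_wiper = 17.3 × 466.4/(1725 + 466.4) = 3.68 V.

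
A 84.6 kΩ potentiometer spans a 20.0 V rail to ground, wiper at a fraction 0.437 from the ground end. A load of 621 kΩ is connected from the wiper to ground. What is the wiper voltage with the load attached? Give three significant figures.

The wiper splits the pot into (1−α)R = 47.63 kΩ above and αR = 36.97 kΩ below.
Lower section ‖ load = 34.89 kΩ.
V_wiper = 20.0 × 34.89/(47.63 + 34.89) = 8.46 V.

V ≈ 8.46 V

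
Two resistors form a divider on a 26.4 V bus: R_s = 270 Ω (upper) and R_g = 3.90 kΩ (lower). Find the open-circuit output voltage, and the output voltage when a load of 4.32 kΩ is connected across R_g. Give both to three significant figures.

Open-circuit: V = 26.4 × 3900/(270 + 3900) = 24.7 V.
With the load, R_g becomes R_g‖R_L = 2050 Ω, so V = 26.4 × 2050/2320 = 23.3 V.

Unloaded: 24.7 V; loaded: 23.3 V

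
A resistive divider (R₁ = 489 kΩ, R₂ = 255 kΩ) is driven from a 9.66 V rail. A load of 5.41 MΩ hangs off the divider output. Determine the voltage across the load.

V_out ≈ 3.21 V

The load sits in parallel with R₂: R₂‖R_L = (255 × 5410) / (255 + 5410) = 243.5 kΩ.
V_out = 9.66 × 243.5 / (489 + 243.5) = 9.66 × 243.5/732.5 = 3.21 V.
(Unloaded it would have been 3.31 V.)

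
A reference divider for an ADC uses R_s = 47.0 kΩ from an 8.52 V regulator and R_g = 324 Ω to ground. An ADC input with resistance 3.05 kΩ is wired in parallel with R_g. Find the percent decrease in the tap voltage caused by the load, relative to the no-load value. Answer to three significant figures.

Unloaded V = 8.52 × 324/47320 = 0.058332 V.
Loaded: R_g‖R_L = 292.9 Ω, giving V = 8.52 × 292.9/47290 = 0.052765 V.
Drop = (0.058332 − 0.052765) / 0.058332 = 9.54 %.

9.54 %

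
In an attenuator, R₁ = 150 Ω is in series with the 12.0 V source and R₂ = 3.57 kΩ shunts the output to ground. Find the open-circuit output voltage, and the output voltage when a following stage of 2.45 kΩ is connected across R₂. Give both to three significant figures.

Unloaded: 11.5 V; loaded: 10.9 V

Open-circuit: V = 12.0 × 3570/(150 + 3570) = 11.5 V.
With the load, R₂ becomes R₂‖R_L = 1453 Ω, so V = 12.0 × 1453/1603 = 10.9 V.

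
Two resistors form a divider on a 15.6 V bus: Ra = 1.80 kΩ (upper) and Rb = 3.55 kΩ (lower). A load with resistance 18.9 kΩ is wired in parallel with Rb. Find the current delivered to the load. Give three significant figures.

Rb‖R_L = 2.989 kΩ; V_out = 15.6 × 2.989/4.789 = 9.736 V.
I_L = V_out / R_L = 9.736 / 18.9 kΩ = 0.515 mA.

I_L ≈ 0.515 mA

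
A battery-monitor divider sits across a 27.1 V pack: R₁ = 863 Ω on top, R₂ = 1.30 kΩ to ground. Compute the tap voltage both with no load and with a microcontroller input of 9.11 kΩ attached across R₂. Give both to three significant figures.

Unloaded: 16.3 V; loaded: 15.4 V

Open-circuit: V = 27.1 × 1300/(863 + 1300) = 16.3 V.
With the load, R₂ becomes R₂‖R_L = 1138 Ω, so V = 27.1 × 1138/2001 = 15.4 V.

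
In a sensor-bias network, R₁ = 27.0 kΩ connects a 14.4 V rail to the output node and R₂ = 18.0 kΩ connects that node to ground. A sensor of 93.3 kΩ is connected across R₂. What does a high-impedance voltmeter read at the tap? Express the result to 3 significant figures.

The load sits in parallel with R₂: R₂‖R_L = (18.0 × 93.3) / (18.0 + 93.3) = 15.09 kΩ.
V_out = 14.4 × 15.09 / (27.0 + 15.09) = 14.4 × 15.09/42.09 = 5.16 V.

V_out ≈ 5.16 V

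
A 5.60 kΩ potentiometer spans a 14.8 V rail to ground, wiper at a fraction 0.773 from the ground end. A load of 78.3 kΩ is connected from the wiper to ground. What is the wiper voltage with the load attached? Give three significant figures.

The wiper splits the pot into (1−α)R = 1.271 kΩ above and αR = 4.329 kΩ below.
Lower section ‖ load = 4.102 kΩ.
V_wiper = 14.8 × 4.102/(1.271 + 4.102) = 11.3 V.

V ≈ 11.3 V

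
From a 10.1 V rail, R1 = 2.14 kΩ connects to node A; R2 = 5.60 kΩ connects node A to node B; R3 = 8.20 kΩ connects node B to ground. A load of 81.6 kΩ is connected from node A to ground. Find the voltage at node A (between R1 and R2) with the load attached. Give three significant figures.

Below node A the series string R2+R3 = 13.80 kΩ sits in parallel with the 81.6 kΩ load: 11.80 kΩ.
V_A = 10.1 × 11.80/(2.14 + 11.80) = 8.55 V.

V ≈ 8.55 V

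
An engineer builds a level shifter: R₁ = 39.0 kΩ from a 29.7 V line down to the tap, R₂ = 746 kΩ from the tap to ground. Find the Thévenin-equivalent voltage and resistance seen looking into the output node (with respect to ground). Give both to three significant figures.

V_th is the open-circuit tap voltage: 29.7 × 746/(39.0 + 746) = 28.2 V.
With the supply zeroed, R₁ and R₂ appear in parallel from the tap: R_th = R₁‖R₂ = (39.0 × 746)/785.0 = 37.1 kΩ.

V_th = 28.2 V, R_th = 37.1 kΩ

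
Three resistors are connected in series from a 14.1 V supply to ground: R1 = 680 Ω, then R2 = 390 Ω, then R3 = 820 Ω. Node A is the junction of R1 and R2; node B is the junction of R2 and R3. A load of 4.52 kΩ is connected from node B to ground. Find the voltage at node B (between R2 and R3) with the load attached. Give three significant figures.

V ≈ 5.55 V

At node B, R3 is in parallel with the load: R3‖R_L = 694.1 Ω.
Below node A the resistance is R2 + (R3‖R_L) = 1084 Ω, so V_A = 14.1 × 1084/1764 = 8.665 V.
Then V_B = V_A × (R3‖R_L)/(R2 + R3‖R_L) = 8.665 × 694.1/1084 = 5.55 V.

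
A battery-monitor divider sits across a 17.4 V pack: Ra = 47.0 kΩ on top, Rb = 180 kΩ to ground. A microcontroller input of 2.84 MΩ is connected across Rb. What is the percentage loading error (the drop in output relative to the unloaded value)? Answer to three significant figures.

The divider's output (Thévenin) resistance is Ra‖Rb = 37.27 kΩ.
Fractional drop under load = R_th/(R_th + R_L) = 37.27 / (37.27 + 2840) = 0.01295.
So the output falls by 1.30 %.

1.30 %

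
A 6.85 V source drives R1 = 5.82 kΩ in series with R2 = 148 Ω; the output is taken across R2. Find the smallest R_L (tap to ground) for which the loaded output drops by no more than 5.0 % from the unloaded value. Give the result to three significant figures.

Output resistance R_th = R1‖R2 = (5820 × 148)/5968 = 144.3 Ω.
The fractional drop is R_th/(R_th + R_L); requiring this ≤ 0.0500 gives R_L ≥ R_th(1/0.0500 − 1) = 144.3 × 19.00 = 2.74 kΩ.

R_L(min) ≈ 2.74 kΩ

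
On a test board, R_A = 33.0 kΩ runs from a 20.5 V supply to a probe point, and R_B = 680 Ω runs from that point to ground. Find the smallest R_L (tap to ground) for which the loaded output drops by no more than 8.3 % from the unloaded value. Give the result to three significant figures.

R_L(min) ≈ 7.36 kΩ

Output resistance R_th = R_A‖R_B = (33000 × 680)/33680 = 666.3 Ω.
The fractional drop is R_th/(R_th + R_L); requiring this ≤ 0.0830 gives R_L ≥ R_th(1/0.0830 − 1) = 666.3 × 11.05 = 7.36 kΩ.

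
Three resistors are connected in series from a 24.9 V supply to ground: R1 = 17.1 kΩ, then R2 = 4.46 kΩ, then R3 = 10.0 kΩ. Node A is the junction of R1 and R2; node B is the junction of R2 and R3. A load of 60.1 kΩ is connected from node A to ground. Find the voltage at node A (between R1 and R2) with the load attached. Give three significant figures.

Below node A the series string R2+R3 = 14.46 kΩ sits in parallel with the 60.1 kΩ load: 11.66 kΩ.
V_A = 24.9 × 11.66/(17.1 + 11.66) = 10.1 V.

V ≈ 10.1 V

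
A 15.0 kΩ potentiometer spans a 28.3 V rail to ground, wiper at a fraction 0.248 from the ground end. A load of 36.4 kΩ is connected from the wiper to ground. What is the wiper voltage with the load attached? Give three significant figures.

The wiper splits the pot into (1−α)R = 11.28 kΩ above and αR = 3.720 kΩ below.
Lower section ‖ load = 3.375 kΩ.
V_wiper = 28.3 × 3.375/(11.28 + 3.375) = 6.52 V.

V ≈ 6.52 V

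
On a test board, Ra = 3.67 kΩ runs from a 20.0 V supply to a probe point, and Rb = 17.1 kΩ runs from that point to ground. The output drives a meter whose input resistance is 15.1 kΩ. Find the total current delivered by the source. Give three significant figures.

I ≈ 1.71 mA

Rb‖R_L = 8.019 kΩ, so the source sees Ra + Rb‖R_L = 11.69 kΩ.
I = 20.0 V / 11.69 kΩ = 1.71 mA.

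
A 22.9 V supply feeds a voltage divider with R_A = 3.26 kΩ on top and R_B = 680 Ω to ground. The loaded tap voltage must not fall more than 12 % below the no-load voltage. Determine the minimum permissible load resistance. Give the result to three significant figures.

R_L(min) ≈ 4.13 kΩ

Output resistance R_th = R_A‖R_B = (3260 × 680)/3940 = 562.6 Ω.
The fractional drop is R_th/(R_th + R_L); requiring this ≤ 0.120 gives R_L ≥ R_th(1/0.120 − 1) = 562.6 × 7.333 = 4.13 kΩ.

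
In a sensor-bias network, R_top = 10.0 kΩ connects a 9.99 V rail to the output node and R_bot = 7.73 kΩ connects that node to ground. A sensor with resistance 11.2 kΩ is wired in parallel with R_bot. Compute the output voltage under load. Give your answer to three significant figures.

The load sits in parallel with R_bot: R_bot‖R_L = (7.73 × 11.2) / (7.73 + 11.2) = 4.573 kΩ.
V_out = 9.99 × 4.573 / (10.0 + 4.573) = 9.99 × 4.573/14.57 = 3.14 V.
(Unloaded it would have been 4.36 V.)

V_out ≈ 3.14 V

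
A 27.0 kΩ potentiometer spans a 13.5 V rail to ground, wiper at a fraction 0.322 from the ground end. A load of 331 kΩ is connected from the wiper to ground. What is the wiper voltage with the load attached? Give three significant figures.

V ≈ 4.27 V

The wiper splits the pot into (1−α)R = 18.31 kΩ above and αR = 8.694 kΩ below.
Lower section ‖ load = 8.471 kΩ.
V_wiper = 13.5 × 8.471/(18.31 + 8.471) = 4.27 V.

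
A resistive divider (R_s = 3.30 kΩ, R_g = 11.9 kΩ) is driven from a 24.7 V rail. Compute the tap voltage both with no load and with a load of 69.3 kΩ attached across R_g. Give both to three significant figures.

Unloaded: 19.3 V; loaded: 18.6 V

Open-circuit: V = 24.7 × 11.9/(3.30 + 11.9) = 19.3 V.
With the load, R_g becomes R_g‖R_L = 10.16 kΩ, so V = 24.7 × 10.16/13.46 = 18.6 V.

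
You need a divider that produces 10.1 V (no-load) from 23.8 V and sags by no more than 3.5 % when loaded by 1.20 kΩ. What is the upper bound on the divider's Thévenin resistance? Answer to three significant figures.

Loading drop = R_th/(R_th + R_L) ≤ 0.0350, so R_th ≤ R_L · ε/(1−ε) = 1.20 kΩ × 0.0350/0.9650 = 43.5 Ω.

R_th ≤ 43.5 Ω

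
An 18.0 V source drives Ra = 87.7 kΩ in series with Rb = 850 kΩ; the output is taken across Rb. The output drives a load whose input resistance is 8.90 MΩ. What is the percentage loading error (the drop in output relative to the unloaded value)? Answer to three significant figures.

0.885 %

The divider's output (Thévenin) resistance is Ra‖Rb = 79.50 kΩ.
Fractional drop under load = R_th/(R_th + R_L) = 79.50 / (79.50 + 8900) = 0.008853.
So the output falls by 0.885 %.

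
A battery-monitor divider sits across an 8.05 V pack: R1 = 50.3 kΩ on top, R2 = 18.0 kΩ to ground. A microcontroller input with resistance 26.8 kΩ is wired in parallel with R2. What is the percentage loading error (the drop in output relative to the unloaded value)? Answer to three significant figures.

Unloaded V = 8.05 × 18.0/68.30 = 2.122 V.
Loaded: R2‖R_L = 10.77 kΩ, giving V = 8.05 × 10.77/61.07 = 1.419 V.
Drop = (2.122 − 1.419) / 2.122 = 33.1 %.

33.1 %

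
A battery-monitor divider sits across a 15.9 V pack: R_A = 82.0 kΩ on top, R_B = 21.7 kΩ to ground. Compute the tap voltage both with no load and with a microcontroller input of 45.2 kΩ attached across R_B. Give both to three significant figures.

Open-circuit: V = 15.9 × 21.7/(82.0 + 21.7) = 3.33 V.
With the load, R_B becomes R_B‖R_L = 14.66 kΩ, so V = 15.9 × 14.66/96.66 = 2.41 V.

Unloaded: 3.33 V; loaded: 2.41 V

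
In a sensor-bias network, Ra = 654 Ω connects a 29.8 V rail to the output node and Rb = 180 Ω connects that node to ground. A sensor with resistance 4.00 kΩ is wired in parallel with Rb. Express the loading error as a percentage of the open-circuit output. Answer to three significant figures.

The divider's output (Thévenin) resistance is Ra‖Rb = 141.2 Ω.
Fractional drop under load = R_th/(R_th + R_L) = 141.2 / (141.2 + 4000) = 0.03408.
So the output falls by 3.41 %.

3.41 %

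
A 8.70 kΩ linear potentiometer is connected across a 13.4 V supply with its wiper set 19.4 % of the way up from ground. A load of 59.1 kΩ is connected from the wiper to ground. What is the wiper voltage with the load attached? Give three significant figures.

V ≈ 2.54 V

The wiper splits the pot into (1−α)R = 7.012 kΩ above and αR = 1.688 kΩ below.
Lower section ‖ load = 1.641 kΩ.
V_wiper = 13.4 × 1.641/(7.012 + 1.641) = 2.54 V.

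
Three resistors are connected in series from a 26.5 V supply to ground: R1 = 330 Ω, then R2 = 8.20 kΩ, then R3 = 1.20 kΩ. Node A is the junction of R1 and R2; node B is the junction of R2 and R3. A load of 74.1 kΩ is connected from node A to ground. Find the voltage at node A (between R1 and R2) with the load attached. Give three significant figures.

V ≈ 25.5 V

Below node A the series string R2+R3 = 9400 Ω sits in parallel with the 74100 Ω load: 8342 Ω.
V_A = 26.5 × 8342/(330 + 8342) = 25.5 V.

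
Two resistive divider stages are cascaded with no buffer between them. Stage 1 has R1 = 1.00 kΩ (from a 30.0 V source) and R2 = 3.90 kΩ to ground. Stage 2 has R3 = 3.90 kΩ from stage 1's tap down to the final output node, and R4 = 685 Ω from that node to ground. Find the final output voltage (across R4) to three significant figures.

Stage 2 presents R3+R4 = 4585 Ω as a load on stage 1's tap.
Stage 1's lower leg becomes R2‖(R3+R4) = 2107 Ω, so V_mid = 30.0 × 2107/3107 = 20.35 V.
Stage 2 is itself unloaded: V_out = V_mid × R4/(R3+R4) = 20.35 × 685/4585 = 3.04 V.

V_out ≈ 3.04 V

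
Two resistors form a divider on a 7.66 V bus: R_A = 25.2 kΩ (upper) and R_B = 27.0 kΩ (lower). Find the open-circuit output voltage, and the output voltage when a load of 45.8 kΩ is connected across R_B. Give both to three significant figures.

Open-circuit: V = 7.66 × 27.0/(25.2 + 27.0) = 3.96 V.
With the load, R_B becomes R_B‖R_L = 16.99 kΩ, so V = 7.66 × 16.99/42.19 = 3.08 V.

Unloaded: 3.96 V; loaded: 3.08 V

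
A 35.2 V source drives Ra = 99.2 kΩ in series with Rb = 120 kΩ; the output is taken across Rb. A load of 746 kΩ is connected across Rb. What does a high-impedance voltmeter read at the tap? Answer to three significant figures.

The load sits in parallel with Rb: Rb‖R_L = (120 × 746) / (120 + 746) = 103.4 kΩ.
V_out = 35.2 × 103.4 / (99.2 + 103.4) = 35.2 × 103.4/202.6 = 18.0 V.
(Unloaded it would have been 19.3 V.)

V_out ≈ 18.0 V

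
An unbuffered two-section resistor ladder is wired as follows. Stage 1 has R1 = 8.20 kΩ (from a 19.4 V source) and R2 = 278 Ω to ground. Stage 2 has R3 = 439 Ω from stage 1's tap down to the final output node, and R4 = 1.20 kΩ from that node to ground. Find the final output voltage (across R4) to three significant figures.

V_out ≈ 0.400 V

Stage 2 presents R3+R4 = 1639 Ω as a load on stage 1's tap.
Stage 1's lower leg becomes R2‖(R3+R4) = 237.7 Ω, so V_mid = 19.4 × 237.7/8438 = 0.5465 V.
Stage 2 is itself unloaded: V_out = V_mid × R4/(R3+R4) = 0.5465 × 1200/1639 = 0.400 V.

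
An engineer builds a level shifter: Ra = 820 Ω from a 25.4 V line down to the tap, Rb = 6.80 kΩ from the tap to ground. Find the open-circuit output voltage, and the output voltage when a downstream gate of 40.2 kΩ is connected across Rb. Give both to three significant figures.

Open-circuit: V = 25.4 × 6800/(820 + 6800) = 22.7 V.
With the load, Rb becomes Rb‖R_L = 5816 Ω, so V = 25.4 × 5816/6636 = 22.3 V.

Unloaded: 22.7 V; loaded: 22.3 V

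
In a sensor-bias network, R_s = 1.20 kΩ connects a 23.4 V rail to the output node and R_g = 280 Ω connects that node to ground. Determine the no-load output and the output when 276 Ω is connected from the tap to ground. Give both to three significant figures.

Open-circuit: V = 23.4 × 280/(1200 + 280) = 4.43 V.
With the load, R_g becomes R_g‖R_L = 139.0 Ω, so V = 23.4 × 139.0/1339 = 2.43 V.

Unloaded: 4.43 V; loaded: 2.43 V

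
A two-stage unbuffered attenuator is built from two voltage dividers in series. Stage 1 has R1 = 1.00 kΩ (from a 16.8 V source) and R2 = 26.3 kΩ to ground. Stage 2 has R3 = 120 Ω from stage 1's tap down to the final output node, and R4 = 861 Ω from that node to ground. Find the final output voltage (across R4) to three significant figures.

Stage 2 presents R3+R4 = 981.0 Ω as a load on stage 1's tap.
Stage 1's lower leg becomes R2‖(R3+R4) = 945.7 Ω, so V_mid = 16.8 × 945.7/1946 = 8.166 V.
Stage 2 is itself unloaded: V_out = V_mid × R4/(R3+R4) = 8.166 × 861/981.0 = 7.17 V.

V_out ≈ 7.17 V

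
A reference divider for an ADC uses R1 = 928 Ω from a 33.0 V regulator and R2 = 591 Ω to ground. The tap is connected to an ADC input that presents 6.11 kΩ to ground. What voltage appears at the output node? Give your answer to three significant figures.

The load sits in parallel with R2: R2‖R_L = (591 × 6110) / (591 + 6110) = 538.9 Ω.
V_out = 33.0 × 538.9 / (928 + 538.9) = 33.0 × 538.9/1467 = 12.1 V.
(Unloaded it would have been 12.8 V.)

V_out ≈ 12.1 V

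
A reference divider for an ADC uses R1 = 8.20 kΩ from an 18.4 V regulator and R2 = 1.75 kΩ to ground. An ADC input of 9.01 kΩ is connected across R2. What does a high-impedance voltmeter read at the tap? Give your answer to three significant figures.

V_out ≈ 2.79 V

The load sits in parallel with R2: R2‖R_L = (1.75 × 9.01) / (1.75 + 9.01) = 1.465 kΩ.
V_out = 18.4 × 1.465 / (8.20 + 1.465) = 18.4 × 1.465/9.665 = 2.79 V.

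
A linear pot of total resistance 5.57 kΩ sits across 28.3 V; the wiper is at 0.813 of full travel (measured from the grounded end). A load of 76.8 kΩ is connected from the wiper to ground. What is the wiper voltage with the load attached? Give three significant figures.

V ≈ 22.8 V

The wiper splits the pot into (1−α)R = 1.042 kΩ above and αR = 4.528 kΩ below.
Lower section ‖ load = 4.276 kΩ.
V_wiper = 28.3 × 4.276/(1.042 + 4.276) = 22.8 V.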